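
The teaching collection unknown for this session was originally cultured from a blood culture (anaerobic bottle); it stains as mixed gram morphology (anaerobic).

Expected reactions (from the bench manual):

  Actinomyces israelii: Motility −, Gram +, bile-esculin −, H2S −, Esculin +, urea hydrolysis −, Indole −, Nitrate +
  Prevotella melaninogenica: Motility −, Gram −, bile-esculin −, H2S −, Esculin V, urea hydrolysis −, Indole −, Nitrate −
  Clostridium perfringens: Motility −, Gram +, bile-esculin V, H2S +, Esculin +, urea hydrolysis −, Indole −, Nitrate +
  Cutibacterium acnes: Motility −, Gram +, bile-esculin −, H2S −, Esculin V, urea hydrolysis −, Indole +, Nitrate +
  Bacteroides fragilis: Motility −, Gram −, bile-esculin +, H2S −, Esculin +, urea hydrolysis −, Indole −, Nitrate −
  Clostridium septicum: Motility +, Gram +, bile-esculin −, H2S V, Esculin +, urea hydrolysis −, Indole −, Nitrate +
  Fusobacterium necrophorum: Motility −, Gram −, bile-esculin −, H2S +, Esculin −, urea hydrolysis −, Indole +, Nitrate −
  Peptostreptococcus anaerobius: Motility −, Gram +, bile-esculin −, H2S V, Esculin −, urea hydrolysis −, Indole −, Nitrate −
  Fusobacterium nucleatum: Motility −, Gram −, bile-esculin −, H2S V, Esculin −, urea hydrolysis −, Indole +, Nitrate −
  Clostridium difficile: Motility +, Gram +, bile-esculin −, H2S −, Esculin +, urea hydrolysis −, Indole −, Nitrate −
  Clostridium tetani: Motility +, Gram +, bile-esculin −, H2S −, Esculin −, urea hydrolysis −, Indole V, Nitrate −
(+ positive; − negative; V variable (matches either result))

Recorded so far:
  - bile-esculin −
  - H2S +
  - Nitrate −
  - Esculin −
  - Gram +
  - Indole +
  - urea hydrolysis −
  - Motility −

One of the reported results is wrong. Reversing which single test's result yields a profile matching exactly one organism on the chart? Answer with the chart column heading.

As reported, no row in the chart matches all 8 reactions.
Reversing Gram → 2 organisms match (not unique).
Reversing bile-esculin → still no organism matches.
Reversing Nitrate → still no organism matches.
Reversing urea hydrolysis → still no organism matches.
Reversing Indole (to −) → unique match: Peptostreptococcus anaerobius.
Reversing Esculin → still no organism matches.
Reversing Motility → still no organism matches.
Reversing H2S → still no organism matches.

Indole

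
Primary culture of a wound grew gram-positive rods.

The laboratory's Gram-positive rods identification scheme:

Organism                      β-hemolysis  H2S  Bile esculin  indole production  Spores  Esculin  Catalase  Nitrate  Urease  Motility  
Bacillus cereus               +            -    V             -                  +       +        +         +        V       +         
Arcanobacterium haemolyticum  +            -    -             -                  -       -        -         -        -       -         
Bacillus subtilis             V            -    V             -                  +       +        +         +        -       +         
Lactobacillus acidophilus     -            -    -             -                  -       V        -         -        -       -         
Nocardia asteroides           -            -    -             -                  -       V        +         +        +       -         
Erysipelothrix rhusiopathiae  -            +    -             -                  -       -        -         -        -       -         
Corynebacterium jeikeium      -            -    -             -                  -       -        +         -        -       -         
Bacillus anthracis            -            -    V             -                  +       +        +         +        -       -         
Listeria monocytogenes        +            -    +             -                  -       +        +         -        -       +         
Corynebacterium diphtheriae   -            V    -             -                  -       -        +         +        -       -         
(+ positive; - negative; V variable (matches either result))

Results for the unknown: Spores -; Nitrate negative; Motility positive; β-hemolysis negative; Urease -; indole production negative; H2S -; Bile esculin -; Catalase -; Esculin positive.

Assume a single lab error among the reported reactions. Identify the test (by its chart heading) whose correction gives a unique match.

Motility

As reported, no row in the chart matches all 10 reactions.
Reversing Spores → still no organism matches.
Reversing Bile esculin → still no organism matches.
Reversing indole production → still no organism matches.
Reversing Urease → still no organism matches.
Reversing Catalase → still no organism matches.
Reversing Motility (to -) → unique match: Lactobacillus acidophilus.
Reversing Esculin → still no organism matches.
Reversing H2S → still no organism matches.
Reversing β-hemolysis → still no organism matches.
Reversing Nitrate → still no organism matches.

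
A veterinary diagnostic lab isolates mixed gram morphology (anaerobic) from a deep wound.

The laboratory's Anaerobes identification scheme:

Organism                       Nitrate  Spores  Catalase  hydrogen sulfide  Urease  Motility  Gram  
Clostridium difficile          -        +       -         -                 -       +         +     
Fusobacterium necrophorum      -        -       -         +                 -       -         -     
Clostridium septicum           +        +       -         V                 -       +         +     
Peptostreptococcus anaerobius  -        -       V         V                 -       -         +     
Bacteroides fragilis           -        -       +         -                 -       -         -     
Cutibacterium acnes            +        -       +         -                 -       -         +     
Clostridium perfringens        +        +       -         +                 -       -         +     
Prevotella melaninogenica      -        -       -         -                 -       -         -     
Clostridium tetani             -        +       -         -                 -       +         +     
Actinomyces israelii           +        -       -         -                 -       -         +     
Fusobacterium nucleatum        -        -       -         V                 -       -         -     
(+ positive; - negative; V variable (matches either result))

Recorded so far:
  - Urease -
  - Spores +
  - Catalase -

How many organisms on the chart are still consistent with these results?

Spores +: excludes 7 organisms — 4 left.
Catalase -: all 4 remaining candidates are consistent.
Urease -: all 4 remaining candidates are consistent.
Still consistent: Clostridium difficile, Clostridium perfringens, Clostridium septicum, Clostridium tetani.

4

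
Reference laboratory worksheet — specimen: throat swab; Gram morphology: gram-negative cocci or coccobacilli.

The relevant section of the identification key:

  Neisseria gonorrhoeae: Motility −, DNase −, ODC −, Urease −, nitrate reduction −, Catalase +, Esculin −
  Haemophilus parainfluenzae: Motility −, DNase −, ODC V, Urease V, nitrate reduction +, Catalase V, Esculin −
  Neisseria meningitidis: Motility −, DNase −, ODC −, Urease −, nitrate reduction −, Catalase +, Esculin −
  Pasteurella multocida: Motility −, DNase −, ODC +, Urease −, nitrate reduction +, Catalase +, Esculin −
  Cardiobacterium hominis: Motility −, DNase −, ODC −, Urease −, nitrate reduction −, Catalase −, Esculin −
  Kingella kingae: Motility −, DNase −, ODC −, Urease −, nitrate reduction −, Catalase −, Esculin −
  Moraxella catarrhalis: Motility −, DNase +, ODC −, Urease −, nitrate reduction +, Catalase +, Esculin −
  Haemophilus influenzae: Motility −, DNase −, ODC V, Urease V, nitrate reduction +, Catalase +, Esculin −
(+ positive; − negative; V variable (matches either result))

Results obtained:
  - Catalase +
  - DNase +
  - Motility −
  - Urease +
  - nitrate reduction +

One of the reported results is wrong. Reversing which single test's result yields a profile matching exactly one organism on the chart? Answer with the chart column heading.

Urease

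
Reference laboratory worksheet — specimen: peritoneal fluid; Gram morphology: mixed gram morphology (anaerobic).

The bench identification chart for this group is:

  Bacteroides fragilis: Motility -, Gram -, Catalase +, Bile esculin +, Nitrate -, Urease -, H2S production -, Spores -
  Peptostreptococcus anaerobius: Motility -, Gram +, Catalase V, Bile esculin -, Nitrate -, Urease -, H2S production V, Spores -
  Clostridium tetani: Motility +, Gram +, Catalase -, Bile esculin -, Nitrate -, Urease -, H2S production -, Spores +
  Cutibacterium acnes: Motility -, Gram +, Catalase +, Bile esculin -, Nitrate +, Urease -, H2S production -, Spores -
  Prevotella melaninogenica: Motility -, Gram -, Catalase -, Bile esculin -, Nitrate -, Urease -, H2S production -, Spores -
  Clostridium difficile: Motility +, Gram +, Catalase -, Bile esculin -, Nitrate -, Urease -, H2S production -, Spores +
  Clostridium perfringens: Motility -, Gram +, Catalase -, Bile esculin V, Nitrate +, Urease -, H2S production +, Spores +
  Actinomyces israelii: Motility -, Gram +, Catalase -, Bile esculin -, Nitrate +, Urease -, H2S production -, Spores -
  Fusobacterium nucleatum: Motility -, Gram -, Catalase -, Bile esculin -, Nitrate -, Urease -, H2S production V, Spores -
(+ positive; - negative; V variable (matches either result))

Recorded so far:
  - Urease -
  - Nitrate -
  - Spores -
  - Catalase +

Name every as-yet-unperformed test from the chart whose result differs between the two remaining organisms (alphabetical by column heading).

Nitrate -: excludes Cutibacterium acnes, Clostridium perfringens, Actinomyces israelii — 6 left.
Urease -: all 6 remaining candidates are consistent.
Spores -: excludes Clostridium tetani, Clostridium difficile — 4 left.
Catalase +: excludes Prevotella melaninogenica, Fusobacterium nucleatum — 2 left.
Two candidates remain: Bacteroides fragilis and Peptostreptococcus anaerobius.
  Motility: - vs - — same for both, does not separate.
  Gram: Bacteroides fragilis -, Peptostreptococcus anaerobius + — discriminates.
  Bile esculin: Bacteroides fragilis +, Peptostreptococcus anaerobius - — discriminates.
  H2S production: - vs V — variable for at least one, does not separate.

Bile esculin, Gram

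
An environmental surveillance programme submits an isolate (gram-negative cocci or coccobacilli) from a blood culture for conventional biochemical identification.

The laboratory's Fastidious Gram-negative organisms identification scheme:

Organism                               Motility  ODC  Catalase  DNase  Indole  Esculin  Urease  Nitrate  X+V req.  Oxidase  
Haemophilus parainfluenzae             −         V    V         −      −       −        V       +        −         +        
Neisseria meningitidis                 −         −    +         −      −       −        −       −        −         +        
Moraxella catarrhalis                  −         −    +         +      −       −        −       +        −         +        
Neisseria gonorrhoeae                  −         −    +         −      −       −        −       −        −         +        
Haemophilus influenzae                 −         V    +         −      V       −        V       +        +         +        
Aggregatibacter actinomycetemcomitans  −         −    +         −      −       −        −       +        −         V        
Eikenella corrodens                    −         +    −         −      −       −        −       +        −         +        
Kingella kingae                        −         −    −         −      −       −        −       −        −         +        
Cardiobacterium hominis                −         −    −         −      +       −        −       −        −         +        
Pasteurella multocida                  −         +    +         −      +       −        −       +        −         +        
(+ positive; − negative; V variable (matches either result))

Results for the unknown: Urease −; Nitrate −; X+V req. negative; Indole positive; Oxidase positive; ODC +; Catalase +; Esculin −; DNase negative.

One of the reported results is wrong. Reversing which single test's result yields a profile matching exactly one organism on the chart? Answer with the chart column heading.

Nitrate

As reported, no row in the chart matches all 9 reactions.
Reversing Nitrate (to +) → unique match: Pasteurella multocida.
Reversing DNase → still no organism matches.
Reversing Esculin → still no organism matches.
Reversing Catalase → still no organism matches.
Reversing X+V req. → still no organism matches.
Reversing Oxidase → still no organism matches.
Reversing Urease → still no organism matches.
Reversing ODC → still no organism matches.
Reversing Indole → still no organism matches.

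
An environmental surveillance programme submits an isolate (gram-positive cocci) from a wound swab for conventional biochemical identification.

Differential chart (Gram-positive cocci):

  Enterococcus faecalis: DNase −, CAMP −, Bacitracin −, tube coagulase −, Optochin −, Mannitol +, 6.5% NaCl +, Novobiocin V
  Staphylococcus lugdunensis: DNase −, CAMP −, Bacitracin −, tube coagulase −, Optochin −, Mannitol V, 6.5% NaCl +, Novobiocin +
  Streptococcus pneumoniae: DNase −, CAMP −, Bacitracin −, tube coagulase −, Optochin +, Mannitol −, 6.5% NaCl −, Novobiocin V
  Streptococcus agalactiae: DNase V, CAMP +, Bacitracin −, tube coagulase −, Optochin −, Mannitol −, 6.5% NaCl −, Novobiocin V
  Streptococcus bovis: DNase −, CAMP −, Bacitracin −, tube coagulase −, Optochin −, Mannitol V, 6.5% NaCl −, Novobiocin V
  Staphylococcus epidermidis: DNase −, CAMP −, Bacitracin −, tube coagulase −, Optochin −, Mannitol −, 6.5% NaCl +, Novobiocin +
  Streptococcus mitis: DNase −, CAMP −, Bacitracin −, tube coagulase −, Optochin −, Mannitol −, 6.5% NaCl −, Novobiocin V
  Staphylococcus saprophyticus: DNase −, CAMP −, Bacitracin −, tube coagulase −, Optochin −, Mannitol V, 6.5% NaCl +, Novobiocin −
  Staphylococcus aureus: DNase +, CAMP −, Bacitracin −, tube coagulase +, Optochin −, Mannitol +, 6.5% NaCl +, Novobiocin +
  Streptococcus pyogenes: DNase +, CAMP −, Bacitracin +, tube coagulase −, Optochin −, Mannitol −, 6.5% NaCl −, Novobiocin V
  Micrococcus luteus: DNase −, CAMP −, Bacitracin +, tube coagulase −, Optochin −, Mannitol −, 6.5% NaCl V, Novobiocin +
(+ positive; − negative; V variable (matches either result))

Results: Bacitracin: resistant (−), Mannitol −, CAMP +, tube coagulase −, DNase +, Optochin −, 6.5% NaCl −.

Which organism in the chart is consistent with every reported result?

Streptococcus agalactiae

6.5% NaCl −: excludes 5 organisms — 6 left.
CAMP +: excludes 5 organisms — 1 left.
Optochin −: the one remaining candidate is consistent.
Mannitol −: the one remaining candidate is consistent.
Bacitracin −: the one remaining candidate is consistent.
tube coagulase −: the one remaining candidate is consistent.
DNase +: the one remaining candidate is consistent.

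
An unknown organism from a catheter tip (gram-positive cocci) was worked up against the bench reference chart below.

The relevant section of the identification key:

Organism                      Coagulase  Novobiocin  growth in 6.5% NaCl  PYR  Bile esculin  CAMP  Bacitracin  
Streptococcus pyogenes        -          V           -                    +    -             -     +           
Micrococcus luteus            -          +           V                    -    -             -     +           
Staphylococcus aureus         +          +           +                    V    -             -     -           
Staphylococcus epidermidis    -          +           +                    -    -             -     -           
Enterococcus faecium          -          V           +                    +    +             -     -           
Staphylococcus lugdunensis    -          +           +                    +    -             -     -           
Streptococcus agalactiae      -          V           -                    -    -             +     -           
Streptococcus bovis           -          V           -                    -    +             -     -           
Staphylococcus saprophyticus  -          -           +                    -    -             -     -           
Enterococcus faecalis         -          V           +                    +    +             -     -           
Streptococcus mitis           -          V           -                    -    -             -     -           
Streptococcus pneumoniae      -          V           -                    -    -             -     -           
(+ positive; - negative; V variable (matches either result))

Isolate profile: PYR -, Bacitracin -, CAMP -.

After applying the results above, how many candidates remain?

6

PYR -: excludes Streptococcus pyogenes, Enterococcus faecium, Staphylococcus lugdunensis, Enterococcus faecalis — 8 left.
Bacitracin -: excludes Micrococcus luteus — 7 left.
CAMP -: excludes Streptococcus agalactiae — 6 left.
Still consistent: Staphylococcus aureus, Staphylococcus epidermidis, Staphylococcus saprophyticus, Streptococcus bovis, Streptococcus mitis, Streptococcus pneumoniae.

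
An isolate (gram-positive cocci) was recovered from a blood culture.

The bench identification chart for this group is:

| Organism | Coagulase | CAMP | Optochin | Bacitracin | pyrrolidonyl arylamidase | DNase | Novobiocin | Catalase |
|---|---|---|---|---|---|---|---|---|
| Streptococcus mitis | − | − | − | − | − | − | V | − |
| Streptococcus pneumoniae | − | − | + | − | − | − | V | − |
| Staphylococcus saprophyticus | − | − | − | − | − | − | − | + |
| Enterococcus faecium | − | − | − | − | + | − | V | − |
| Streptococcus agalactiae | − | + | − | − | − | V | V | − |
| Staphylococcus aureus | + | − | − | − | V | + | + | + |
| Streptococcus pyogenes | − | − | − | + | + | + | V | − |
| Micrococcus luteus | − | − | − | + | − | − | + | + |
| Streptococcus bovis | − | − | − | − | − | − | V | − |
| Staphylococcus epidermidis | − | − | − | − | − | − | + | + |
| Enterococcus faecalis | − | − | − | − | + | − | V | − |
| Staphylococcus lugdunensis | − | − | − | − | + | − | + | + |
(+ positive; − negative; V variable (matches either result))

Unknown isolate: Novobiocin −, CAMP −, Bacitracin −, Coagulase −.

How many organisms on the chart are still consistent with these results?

Coagulase −: excludes Staphylococcus aureus — 11 left.
Bacitracin −: excludes Streptococcus pyogenes, Micrococcus luteus — 9 left.
CAMP −: excludes Streptococcus agalactiae — 8 left.
Novobiocin −: excludes Staphylococcus epidermidis, Staphylococcus lugdunensis — 6 left.
Still consistent: Enterococcus faecalis, Enterococcus faecium, Staphylococcus saprophyticus, Streptococcus bovis, Streptococcus mitis, Streptococcus pneumoniae.

6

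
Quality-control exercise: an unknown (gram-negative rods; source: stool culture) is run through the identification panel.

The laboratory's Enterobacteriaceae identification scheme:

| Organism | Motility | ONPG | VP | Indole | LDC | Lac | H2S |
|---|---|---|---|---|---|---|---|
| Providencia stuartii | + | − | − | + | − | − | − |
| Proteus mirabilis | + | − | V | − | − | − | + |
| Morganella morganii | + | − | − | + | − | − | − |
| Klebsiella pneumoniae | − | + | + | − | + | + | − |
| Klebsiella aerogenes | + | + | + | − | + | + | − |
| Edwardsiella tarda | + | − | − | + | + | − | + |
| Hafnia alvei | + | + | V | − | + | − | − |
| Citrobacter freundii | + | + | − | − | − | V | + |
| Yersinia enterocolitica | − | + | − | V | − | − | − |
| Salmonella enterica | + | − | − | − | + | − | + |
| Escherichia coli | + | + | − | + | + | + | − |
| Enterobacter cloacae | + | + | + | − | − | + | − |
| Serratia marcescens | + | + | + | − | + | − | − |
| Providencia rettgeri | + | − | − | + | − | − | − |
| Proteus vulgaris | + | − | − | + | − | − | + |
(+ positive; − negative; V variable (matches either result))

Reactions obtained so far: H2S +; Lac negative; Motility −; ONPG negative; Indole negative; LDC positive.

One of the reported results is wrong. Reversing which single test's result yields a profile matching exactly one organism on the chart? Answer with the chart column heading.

Motility

As reported, no row in the chart matches all 6 reactions.
Reversing H2S → still no organism matches.
Reversing Indole → still no organism matches.
Reversing Lac → still no organism matches.
Reversing LDC → still no organism matches.
Reversing Motility (to +) → unique match: Salmonella enterica.
Reversing ONPG → still no organism matches.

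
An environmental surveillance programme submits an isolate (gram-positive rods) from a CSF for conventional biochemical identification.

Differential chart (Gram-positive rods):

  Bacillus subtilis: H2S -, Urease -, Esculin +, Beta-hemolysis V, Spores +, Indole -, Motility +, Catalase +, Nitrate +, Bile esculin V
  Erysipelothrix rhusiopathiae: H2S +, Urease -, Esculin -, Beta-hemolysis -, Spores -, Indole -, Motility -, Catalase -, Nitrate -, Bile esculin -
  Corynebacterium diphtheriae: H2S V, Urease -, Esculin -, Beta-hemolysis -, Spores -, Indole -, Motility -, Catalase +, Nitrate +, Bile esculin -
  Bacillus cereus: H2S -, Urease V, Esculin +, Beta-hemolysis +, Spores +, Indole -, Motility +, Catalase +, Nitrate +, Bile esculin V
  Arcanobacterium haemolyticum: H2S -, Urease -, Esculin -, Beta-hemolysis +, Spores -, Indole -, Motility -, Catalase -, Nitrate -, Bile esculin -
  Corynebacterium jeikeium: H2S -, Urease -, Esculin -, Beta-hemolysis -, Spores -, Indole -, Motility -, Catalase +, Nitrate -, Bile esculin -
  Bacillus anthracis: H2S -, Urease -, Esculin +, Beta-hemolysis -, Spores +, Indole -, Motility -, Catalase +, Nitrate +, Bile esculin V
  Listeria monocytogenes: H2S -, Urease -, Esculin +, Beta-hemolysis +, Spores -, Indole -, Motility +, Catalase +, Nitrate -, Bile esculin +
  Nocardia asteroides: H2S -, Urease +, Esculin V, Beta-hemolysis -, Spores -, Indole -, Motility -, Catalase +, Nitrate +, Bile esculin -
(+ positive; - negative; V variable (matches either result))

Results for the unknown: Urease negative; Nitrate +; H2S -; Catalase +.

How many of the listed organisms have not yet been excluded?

Catalase +: excludes Erysipelothrix rhusiopathiae, Arcanobacterium haemolyticum — 7 left.
Nitrate +: excludes Corynebacterium jeikeium, Listeria monocytogenes — 5 left.
H2S -: all 5 remaining candidates are consistent.
Urease -: excludes Nocardia asteroides — 4 left.
Still consistent: Bacillus anthracis, Bacillus cereus, Bacillus subtilis, Corynebacterium diphtheriae.

4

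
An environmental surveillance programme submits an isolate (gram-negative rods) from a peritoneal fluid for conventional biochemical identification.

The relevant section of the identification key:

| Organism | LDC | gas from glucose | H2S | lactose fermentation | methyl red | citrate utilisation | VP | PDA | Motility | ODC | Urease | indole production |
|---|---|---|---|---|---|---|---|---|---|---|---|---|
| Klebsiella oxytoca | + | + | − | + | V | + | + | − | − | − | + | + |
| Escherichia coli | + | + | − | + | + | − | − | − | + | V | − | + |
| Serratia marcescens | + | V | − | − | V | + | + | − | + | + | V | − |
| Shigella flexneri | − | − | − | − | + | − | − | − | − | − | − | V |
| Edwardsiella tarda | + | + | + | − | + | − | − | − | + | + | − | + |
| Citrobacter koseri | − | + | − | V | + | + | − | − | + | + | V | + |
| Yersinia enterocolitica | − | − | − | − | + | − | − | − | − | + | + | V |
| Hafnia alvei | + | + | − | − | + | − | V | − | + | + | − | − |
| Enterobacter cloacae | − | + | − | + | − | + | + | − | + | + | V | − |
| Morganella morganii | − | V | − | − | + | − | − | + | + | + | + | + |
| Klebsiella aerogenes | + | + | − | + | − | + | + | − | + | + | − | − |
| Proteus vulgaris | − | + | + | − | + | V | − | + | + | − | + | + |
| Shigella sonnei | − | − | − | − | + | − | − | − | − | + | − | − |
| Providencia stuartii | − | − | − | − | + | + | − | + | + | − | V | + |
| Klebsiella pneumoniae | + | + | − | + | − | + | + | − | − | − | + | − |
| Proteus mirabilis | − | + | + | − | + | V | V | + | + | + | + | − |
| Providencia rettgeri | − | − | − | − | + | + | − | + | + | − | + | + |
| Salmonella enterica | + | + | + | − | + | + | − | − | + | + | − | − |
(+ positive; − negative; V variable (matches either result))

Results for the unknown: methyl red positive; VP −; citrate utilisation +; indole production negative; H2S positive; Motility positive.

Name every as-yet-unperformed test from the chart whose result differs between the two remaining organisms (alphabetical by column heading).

LDC, PDA, Urease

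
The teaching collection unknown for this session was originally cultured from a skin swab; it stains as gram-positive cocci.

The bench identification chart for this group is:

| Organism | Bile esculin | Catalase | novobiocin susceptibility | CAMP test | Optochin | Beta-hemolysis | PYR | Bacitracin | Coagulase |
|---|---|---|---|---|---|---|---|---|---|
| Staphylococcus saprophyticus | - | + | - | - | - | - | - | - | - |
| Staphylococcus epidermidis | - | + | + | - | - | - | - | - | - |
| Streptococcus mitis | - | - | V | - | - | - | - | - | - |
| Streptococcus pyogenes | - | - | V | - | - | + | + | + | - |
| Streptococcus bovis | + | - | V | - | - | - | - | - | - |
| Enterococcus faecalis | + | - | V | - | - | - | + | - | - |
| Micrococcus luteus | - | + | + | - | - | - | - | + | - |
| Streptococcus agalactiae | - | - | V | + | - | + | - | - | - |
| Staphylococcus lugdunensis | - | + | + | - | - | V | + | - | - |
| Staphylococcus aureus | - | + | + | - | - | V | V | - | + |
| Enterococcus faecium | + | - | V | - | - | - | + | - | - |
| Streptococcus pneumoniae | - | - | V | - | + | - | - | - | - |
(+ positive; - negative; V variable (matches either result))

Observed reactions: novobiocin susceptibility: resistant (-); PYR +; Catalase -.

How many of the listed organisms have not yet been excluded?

3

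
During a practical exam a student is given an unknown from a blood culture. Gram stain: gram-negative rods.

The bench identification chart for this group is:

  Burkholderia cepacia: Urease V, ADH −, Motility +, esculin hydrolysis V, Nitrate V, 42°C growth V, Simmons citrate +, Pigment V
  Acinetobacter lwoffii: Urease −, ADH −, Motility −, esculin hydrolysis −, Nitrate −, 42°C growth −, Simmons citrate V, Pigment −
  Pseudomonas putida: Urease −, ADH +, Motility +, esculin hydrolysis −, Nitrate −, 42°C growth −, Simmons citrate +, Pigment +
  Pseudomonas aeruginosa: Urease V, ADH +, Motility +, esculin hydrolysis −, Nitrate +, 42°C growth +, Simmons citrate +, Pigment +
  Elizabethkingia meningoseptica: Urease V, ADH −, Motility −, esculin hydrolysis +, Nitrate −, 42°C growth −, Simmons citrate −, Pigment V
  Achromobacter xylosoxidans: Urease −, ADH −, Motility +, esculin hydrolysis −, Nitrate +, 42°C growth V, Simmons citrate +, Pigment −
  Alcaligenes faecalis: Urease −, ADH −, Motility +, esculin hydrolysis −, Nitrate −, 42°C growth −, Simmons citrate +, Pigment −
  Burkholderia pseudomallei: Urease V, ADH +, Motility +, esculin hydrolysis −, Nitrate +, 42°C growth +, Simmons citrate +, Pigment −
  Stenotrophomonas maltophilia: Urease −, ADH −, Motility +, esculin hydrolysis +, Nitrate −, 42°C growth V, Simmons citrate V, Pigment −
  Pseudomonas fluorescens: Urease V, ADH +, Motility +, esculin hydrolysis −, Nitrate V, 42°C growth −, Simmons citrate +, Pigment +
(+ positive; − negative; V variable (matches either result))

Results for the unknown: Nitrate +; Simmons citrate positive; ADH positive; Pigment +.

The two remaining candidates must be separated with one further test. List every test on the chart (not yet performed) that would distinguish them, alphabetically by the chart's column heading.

ADH +: excludes 6 organisms — 4 left.
Nitrate +: excludes Pseudomonas putida — 3 left.
Simmons citrate +: all 3 remaining candidates are consistent.
Pigment +: excludes Burkholderia pseudomallei — 2 left.
Two candidates remain: Pseudomonas aeruginosa and Pseudomonas fluorescens.
  Urease: V vs V — variable for at least one, does not separate.
  Motility: + vs + — same for both, does not separate.
  esculin hydrolysis: − vs − — same for both, does not separate.
  42°C growth: Pseudomonas aeruginosa +, Pseudomonas fluorescens − — discriminates.

42°C growth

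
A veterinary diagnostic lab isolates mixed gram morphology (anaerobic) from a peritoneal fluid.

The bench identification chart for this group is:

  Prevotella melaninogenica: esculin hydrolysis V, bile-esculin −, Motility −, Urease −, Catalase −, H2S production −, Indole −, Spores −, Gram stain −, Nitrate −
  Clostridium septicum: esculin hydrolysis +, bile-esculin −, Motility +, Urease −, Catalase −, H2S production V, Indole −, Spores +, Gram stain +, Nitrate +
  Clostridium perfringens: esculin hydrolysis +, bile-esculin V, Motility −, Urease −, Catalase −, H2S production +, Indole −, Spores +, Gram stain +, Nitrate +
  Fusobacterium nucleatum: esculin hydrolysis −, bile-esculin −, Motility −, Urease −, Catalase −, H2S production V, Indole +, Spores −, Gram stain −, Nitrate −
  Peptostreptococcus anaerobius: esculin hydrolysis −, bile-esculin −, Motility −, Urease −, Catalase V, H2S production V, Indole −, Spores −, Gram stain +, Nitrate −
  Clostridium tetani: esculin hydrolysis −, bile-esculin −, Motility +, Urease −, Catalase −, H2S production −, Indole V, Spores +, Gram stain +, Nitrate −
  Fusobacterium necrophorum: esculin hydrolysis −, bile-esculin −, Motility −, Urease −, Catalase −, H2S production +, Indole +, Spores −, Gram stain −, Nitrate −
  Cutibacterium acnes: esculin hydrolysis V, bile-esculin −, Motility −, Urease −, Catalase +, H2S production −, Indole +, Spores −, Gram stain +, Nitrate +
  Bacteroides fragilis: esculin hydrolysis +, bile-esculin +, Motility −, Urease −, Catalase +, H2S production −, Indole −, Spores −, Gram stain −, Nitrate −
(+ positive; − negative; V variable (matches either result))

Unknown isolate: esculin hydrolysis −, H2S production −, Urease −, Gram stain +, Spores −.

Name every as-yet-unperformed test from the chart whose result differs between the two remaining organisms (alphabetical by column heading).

H2S production −: excludes Clostridium perfringens, Fusobacterium necrophorum — 7 left.
Spores −: excludes Clostridium septicum, Clostridium tetani — 5 left.
Urease −: all 5 remaining candidates are consistent.
esculin hydrolysis −: excludes Bacteroides fragilis — 4 left.
Gram stain +: excludes Prevotella melaninogenica, Fusobacterium nucleatum — 2 left.
Two candidates remain: Cutibacterium acnes and Peptostreptococcus anaerobius.
  bile-esculin: − vs − — same for both, does not separate.
  Motility: − vs − — same for both, does not separate.
  Catalase: + vs V — variable for at least one, does not separate.
  Indole: Cutibacterium acnes +, Peptostreptococcus anaerobius − — discriminates.
  Nitrate: Cutibacterium acnes +, Peptostreptococcus anaerobius − — discriminates.

Indole, Nitrate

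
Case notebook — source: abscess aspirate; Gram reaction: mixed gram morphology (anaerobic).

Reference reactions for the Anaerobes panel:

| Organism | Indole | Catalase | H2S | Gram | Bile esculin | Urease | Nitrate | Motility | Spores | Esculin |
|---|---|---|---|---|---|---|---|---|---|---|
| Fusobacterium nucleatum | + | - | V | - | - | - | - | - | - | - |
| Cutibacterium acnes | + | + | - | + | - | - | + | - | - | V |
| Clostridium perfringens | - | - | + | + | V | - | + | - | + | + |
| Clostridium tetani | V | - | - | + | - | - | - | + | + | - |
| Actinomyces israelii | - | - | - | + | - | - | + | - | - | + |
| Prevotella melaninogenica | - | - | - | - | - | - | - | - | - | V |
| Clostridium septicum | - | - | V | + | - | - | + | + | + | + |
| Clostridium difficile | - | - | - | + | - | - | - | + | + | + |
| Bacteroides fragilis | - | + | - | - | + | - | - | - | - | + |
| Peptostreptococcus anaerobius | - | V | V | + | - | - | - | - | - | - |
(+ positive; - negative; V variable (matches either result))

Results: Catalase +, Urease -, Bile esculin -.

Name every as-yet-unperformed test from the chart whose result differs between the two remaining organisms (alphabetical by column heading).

Indole, Nitrate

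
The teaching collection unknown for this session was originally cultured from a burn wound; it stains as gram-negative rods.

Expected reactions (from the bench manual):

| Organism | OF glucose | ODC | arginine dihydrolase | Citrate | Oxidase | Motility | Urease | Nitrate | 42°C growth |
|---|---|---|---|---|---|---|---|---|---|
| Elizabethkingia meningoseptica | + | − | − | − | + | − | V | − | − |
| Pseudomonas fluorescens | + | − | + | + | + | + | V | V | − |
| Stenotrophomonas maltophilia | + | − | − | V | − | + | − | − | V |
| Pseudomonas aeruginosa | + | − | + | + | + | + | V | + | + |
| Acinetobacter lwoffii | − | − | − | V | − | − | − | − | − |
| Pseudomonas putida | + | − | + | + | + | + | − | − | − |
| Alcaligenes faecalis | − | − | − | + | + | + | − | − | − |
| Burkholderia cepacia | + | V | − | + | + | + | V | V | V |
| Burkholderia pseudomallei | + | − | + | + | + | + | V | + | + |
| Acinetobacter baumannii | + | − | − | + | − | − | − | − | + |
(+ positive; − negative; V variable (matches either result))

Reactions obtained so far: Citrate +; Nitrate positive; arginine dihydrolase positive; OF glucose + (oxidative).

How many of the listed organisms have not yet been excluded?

3

Nitrate +: excludes 6 organisms — 4 left.
OF glucose +: all 4 remaining candidates are consistent.
Citrate +: all 4 remaining candidates are consistent.
arginine dihydrolase +: excludes Burkholderia cepacia — 3 left.
Still consistent: Burkholderia pseudomallei, Pseudomonas aeruginosa, Pseudomonas fluorescens.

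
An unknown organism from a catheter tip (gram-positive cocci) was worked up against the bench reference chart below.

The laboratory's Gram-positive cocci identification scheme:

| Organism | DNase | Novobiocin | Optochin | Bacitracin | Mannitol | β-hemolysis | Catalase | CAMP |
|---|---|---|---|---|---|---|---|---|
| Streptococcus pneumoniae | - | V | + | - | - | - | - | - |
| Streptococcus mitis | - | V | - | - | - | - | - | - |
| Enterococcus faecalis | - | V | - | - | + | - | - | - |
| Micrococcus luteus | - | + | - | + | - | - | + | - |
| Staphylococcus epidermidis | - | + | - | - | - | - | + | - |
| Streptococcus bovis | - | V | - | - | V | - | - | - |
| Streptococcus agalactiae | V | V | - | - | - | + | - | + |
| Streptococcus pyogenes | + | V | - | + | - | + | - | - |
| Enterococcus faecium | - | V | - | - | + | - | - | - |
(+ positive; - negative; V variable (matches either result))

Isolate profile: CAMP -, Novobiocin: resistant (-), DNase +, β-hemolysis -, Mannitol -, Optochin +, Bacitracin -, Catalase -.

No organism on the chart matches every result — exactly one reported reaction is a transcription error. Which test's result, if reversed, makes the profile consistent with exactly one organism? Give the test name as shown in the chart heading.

As reported, no row in the chart matches all 8 reactions.
Reversing β-hemolysis → still no organism matches.
Reversing Bacitracin → still no organism matches.
Reversing Mannitol → still no organism matches.
Reversing Catalase → still no organism matches.
Reversing Novobiocin → still no organism matches.
Reversing DNase (to -) → unique match: Streptococcus pneumoniae.
Reversing Optochin → still no organism matches.
Reversing CAMP → still no organism matches.

DNase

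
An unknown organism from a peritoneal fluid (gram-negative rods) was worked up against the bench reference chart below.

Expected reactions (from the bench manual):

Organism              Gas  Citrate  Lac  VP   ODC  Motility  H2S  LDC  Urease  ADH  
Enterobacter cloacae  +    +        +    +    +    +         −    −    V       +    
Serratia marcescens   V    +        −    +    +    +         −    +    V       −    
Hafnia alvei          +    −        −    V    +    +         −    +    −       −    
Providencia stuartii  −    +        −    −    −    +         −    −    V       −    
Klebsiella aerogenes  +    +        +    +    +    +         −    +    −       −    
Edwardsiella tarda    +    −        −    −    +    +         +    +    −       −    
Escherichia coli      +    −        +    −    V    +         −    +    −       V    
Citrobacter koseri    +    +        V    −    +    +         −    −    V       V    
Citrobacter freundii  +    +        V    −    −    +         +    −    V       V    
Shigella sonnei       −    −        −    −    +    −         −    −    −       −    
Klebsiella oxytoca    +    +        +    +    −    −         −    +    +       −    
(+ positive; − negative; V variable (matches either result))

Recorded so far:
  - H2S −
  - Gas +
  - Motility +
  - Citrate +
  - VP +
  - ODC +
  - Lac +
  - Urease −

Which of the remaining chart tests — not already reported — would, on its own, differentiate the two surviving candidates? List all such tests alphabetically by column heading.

Citrate +: excludes Hafnia alvei, Edwardsiella tarda, Escherichia coli, Shigella sonnei — 7 left.
VP +: excludes Providencia stuartii, Citrobacter koseri, Citrobacter freundii — 4 left.
Urease −: excludes Klebsiella oxytoca — 3 left.
H2S −: all 3 remaining candidates are consistent.
Motility +: all 3 remaining candidates are consistent.
Gas +: all 3 remaining candidates are consistent.
ODC +: all 3 remaining candidates are consistent.
Lac +: excludes Serratia marcescens — 2 left.
Two candidates remain: Enterobacter cloacae and Klebsiella aerogenes.
  LDC: Enterobacter cloacae −, Klebsiella aerogenes + — discriminates.
  ADH: Enterobacter cloacae +, Klebsiella aerogenes − — discriminates.

ADH, LDC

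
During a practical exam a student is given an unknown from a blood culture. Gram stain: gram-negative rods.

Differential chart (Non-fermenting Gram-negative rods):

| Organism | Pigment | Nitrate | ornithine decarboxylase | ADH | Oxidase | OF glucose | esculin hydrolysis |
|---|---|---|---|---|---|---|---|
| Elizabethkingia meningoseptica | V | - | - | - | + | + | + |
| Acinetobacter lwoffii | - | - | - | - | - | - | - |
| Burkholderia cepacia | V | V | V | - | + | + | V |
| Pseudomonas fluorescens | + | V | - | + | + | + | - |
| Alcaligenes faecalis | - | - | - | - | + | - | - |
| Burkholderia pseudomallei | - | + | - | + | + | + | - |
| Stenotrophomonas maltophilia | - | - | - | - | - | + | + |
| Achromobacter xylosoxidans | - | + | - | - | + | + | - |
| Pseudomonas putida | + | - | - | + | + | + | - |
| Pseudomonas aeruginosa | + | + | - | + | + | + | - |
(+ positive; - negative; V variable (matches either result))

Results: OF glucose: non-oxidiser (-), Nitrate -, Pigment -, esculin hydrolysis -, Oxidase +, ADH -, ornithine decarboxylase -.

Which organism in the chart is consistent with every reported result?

Alcaligenes faecalis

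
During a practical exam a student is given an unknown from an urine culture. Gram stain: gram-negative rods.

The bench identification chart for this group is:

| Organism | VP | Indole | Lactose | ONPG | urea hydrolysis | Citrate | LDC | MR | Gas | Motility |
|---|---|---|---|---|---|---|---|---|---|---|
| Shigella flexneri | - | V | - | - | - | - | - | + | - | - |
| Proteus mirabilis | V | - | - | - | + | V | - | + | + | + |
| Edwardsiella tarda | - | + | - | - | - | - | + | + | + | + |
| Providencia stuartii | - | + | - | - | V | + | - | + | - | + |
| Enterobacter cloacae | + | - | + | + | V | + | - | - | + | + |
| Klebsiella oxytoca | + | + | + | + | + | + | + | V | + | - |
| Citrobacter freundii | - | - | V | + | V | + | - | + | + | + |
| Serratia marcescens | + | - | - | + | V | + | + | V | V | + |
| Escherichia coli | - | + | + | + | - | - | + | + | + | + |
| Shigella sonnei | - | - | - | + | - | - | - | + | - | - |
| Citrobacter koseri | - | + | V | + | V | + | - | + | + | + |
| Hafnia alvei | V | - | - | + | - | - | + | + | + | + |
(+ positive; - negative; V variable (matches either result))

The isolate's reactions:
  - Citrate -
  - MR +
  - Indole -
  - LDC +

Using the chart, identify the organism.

Hafnia alvei

Indole -: excludes 5 organisms — 7 left.
LDC +: excludes 5 organisms — 2 left.
MR +: all 2 remaining candidates are consistent.
Citrate -: excludes Serratia marcescens — 1 left.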